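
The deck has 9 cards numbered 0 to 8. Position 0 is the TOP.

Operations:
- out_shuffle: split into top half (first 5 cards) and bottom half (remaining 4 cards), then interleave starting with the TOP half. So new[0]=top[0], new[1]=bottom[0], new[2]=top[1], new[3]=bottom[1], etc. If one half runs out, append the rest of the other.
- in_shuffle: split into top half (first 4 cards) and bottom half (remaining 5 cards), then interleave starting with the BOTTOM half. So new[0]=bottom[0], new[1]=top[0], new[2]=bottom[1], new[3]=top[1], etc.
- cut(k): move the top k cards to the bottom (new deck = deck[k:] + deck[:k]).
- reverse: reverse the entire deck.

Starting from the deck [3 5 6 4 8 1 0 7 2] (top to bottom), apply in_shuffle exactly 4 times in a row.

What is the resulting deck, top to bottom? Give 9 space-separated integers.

Answer: 4 7 6 0 5 1 3 8 2

Derivation:
After op 1 (in_shuffle): [8 3 1 5 0 6 7 4 2]
After op 2 (in_shuffle): [0 8 6 3 7 1 4 5 2]
After op 3 (in_shuffle): [7 0 1 8 4 6 5 3 2]
After op 4 (in_shuffle): [4 7 6 0 5 1 3 8 2]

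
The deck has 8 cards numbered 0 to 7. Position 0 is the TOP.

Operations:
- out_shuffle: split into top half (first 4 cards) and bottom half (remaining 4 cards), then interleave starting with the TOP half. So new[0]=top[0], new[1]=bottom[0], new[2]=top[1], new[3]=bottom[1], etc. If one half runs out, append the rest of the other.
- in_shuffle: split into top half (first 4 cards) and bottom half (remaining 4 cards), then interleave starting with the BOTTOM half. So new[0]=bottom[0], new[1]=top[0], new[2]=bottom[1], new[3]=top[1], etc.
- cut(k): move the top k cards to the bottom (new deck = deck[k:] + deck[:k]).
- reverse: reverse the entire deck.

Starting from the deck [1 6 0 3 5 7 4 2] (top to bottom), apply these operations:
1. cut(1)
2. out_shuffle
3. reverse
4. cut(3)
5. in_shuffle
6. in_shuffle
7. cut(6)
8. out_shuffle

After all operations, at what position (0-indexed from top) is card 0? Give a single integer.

After op 1 (cut(1)): [6 0 3 5 7 4 2 1]
After op 2 (out_shuffle): [6 7 0 4 3 2 5 1]
After op 3 (reverse): [1 5 2 3 4 0 7 6]
After op 4 (cut(3)): [3 4 0 7 6 1 5 2]
After op 5 (in_shuffle): [6 3 1 4 5 0 2 7]
After op 6 (in_shuffle): [5 6 0 3 2 1 7 4]
After op 7 (cut(6)): [7 4 5 6 0 3 2 1]
After op 8 (out_shuffle): [7 0 4 3 5 2 6 1]
Card 0 is at position 1.

Answer: 1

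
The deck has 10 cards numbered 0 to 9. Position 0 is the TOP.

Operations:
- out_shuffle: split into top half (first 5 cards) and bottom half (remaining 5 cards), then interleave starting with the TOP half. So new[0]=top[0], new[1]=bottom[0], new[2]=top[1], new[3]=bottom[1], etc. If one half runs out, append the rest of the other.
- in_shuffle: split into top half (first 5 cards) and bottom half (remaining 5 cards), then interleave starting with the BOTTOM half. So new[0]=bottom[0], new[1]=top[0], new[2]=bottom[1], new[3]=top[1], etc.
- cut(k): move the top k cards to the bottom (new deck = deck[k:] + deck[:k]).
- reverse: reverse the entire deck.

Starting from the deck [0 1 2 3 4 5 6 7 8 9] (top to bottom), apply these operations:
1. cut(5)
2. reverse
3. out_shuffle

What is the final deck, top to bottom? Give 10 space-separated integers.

Answer: 4 9 3 8 2 7 1 6 0 5

Derivation:
After op 1 (cut(5)): [5 6 7 8 9 0 1 2 3 4]
After op 2 (reverse): [4 3 2 1 0 9 8 7 6 5]
After op 3 (out_shuffle): [4 9 3 8 2 7 1 6 0 5]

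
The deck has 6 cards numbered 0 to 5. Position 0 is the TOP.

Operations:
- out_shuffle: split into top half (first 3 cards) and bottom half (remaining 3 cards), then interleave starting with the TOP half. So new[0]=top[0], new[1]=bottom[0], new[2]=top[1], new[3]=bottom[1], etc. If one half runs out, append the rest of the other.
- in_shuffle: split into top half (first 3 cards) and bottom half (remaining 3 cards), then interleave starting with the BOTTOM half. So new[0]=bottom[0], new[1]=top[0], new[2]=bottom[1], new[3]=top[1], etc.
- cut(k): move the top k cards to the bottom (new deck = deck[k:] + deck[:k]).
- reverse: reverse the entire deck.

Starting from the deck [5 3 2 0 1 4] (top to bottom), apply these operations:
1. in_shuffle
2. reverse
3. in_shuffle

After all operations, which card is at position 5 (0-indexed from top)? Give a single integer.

After op 1 (in_shuffle): [0 5 1 3 4 2]
After op 2 (reverse): [2 4 3 1 5 0]
After op 3 (in_shuffle): [1 2 5 4 0 3]
Position 5: card 3.

Answer: 3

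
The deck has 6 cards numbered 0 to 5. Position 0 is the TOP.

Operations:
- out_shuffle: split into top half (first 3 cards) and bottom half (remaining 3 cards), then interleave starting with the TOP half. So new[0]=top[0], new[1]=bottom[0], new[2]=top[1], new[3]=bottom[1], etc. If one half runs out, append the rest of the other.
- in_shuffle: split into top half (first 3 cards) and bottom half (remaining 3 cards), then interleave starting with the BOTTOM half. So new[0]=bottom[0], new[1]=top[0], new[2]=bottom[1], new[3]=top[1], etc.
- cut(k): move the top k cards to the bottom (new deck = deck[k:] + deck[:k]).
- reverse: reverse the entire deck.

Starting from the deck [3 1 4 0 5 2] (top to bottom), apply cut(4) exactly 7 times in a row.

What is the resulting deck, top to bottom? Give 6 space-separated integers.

Answer: 5 2 3 1 4 0

Derivation:
After op 1 (cut(4)): [5 2 3 1 4 0]
After op 2 (cut(4)): [4 0 5 2 3 1]
After op 3 (cut(4)): [3 1 4 0 5 2]
After op 4 (cut(4)): [5 2 3 1 4 0]
After op 5 (cut(4)): [4 0 5 2 3 1]
After op 6 (cut(4)): [3 1 4 0 5 2]
After op 7 (cut(4)): [5 2 3 1 4 0]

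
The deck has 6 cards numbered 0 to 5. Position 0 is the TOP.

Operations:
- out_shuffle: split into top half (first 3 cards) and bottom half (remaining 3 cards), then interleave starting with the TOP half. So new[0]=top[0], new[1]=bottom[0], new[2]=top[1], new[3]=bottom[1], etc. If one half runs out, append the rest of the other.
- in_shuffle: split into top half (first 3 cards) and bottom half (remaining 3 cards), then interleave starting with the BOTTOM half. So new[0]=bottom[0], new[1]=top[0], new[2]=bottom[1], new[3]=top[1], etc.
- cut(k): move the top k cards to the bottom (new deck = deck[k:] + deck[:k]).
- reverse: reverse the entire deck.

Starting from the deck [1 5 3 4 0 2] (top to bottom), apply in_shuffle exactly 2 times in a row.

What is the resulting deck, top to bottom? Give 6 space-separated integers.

After op 1 (in_shuffle): [4 1 0 5 2 3]
After op 2 (in_shuffle): [5 4 2 1 3 0]

Answer: 5 4 2 1 3 0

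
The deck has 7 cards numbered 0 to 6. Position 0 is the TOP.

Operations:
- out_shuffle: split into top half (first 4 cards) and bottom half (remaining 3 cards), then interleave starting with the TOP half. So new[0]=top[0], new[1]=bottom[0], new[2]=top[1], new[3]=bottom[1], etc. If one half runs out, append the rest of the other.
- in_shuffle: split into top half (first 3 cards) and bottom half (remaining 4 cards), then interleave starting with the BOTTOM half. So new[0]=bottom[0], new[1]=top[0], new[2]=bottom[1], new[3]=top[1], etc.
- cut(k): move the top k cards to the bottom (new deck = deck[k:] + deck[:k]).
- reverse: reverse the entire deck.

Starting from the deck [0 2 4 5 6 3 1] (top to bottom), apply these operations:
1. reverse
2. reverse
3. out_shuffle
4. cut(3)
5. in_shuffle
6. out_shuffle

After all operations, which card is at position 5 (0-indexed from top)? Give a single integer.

Answer: 2

Derivation:
After op 1 (reverse): [1 3 6 5 4 2 0]
After op 2 (reverse): [0 2 4 5 6 3 1]
After op 3 (out_shuffle): [0 6 2 3 4 1 5]
After op 4 (cut(3)): [3 4 1 5 0 6 2]
After op 5 (in_shuffle): [5 3 0 4 6 1 2]
After op 6 (out_shuffle): [5 6 3 1 0 2 4]
Position 5: card 2.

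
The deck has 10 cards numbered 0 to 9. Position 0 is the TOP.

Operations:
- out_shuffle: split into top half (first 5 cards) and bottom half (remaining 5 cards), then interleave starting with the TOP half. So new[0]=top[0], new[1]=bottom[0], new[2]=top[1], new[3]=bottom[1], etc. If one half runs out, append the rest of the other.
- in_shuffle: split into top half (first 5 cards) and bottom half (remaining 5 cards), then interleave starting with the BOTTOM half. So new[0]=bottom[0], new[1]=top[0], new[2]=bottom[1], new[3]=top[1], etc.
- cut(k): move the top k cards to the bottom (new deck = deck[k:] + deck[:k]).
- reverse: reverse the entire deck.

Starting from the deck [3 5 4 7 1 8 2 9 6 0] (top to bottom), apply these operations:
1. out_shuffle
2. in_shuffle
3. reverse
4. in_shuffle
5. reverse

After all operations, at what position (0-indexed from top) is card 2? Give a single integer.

After op 1 (out_shuffle): [3 8 5 2 4 9 7 6 1 0]
After op 2 (in_shuffle): [9 3 7 8 6 5 1 2 0 4]
After op 3 (reverse): [4 0 2 1 5 6 8 7 3 9]
After op 4 (in_shuffle): [6 4 8 0 7 2 3 1 9 5]
After op 5 (reverse): [5 9 1 3 2 7 0 8 4 6]
Card 2 is at position 4.

Answer: 4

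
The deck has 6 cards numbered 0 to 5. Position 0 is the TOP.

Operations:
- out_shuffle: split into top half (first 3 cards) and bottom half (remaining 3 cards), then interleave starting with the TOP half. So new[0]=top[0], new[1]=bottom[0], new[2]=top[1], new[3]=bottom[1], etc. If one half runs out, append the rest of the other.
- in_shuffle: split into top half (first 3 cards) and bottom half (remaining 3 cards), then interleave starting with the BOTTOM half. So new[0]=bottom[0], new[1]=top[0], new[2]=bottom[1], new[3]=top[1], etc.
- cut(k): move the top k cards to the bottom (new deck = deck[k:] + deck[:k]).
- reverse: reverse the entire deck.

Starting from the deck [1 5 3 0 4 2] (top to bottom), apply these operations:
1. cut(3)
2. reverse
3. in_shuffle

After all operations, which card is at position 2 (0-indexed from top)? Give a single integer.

Answer: 4

Derivation:
After op 1 (cut(3)): [0 4 2 1 5 3]
After op 2 (reverse): [3 5 1 2 4 0]
After op 3 (in_shuffle): [2 3 4 5 0 1]
Position 2: card 4.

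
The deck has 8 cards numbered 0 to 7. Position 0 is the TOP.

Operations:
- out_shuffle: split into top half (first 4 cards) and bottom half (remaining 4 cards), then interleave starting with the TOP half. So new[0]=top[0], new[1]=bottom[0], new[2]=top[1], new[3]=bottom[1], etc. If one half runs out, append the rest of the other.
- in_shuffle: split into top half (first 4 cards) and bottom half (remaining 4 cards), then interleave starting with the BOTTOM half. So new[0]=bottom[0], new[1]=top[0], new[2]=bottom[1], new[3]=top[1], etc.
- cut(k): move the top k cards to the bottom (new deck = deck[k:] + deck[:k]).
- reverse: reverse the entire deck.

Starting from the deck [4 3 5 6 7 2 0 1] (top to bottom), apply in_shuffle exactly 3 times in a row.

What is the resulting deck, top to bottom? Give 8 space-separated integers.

Answer: 1 0 2 7 6 5 3 4

Derivation:
After op 1 (in_shuffle): [7 4 2 3 0 5 1 6]
After op 2 (in_shuffle): [0 7 5 4 1 2 6 3]
After op 3 (in_shuffle): [1 0 2 7 6 5 3 4]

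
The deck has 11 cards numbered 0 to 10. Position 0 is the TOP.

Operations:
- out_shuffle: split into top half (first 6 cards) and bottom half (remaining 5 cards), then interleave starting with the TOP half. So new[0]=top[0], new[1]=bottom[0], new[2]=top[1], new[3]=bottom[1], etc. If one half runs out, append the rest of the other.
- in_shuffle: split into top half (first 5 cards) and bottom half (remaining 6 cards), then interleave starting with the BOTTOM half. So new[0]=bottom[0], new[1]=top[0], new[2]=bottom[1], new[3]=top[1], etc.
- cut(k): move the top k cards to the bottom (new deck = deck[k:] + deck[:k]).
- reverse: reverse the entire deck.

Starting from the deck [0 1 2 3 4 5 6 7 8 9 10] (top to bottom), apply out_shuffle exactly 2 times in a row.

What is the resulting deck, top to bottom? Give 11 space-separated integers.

After op 1 (out_shuffle): [0 6 1 7 2 8 3 9 4 10 5]
After op 2 (out_shuffle): [0 3 6 9 1 4 7 10 2 5 8]

Answer: 0 3 6 9 1 4 7 10 2 5 8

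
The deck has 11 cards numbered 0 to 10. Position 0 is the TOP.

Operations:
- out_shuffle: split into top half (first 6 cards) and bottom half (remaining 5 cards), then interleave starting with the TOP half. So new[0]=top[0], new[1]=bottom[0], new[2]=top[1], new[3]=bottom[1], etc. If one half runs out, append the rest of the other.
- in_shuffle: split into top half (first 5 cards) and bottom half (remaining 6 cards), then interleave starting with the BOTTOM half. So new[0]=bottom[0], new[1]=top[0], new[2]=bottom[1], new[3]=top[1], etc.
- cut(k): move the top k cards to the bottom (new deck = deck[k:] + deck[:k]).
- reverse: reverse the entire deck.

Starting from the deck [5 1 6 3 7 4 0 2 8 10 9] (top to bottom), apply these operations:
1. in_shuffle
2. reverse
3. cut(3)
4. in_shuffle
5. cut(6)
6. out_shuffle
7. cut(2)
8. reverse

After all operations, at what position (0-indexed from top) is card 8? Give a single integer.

After op 1 (in_shuffle): [4 5 0 1 2 6 8 3 10 7 9]
After op 2 (reverse): [9 7 10 3 8 6 2 1 0 5 4]
After op 3 (cut(3)): [3 8 6 2 1 0 5 4 9 7 10]
After op 4 (in_shuffle): [0 3 5 8 4 6 9 2 7 1 10]
After op 5 (cut(6)): [9 2 7 1 10 0 3 5 8 4 6]
After op 6 (out_shuffle): [9 3 2 5 7 8 1 4 10 6 0]
After op 7 (cut(2)): [2 5 7 8 1 4 10 6 0 9 3]
After op 8 (reverse): [3 9 0 6 10 4 1 8 7 5 2]
Card 8 is at position 7.

Answer: 7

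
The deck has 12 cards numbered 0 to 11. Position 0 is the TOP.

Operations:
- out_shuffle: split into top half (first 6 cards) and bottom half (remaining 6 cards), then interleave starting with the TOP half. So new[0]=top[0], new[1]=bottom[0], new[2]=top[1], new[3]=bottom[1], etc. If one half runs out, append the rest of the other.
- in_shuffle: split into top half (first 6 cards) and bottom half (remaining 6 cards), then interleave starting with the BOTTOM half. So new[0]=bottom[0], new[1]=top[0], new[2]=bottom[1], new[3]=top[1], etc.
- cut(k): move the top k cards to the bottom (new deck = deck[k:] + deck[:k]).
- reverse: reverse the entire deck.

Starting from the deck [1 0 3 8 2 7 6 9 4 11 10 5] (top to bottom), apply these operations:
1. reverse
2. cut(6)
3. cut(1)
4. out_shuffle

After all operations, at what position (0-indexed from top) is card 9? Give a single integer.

Answer: 7

Derivation:
After op 1 (reverse): [5 10 11 4 9 6 7 2 8 3 0 1]
After op 2 (cut(6)): [7 2 8 3 0 1 5 10 11 4 9 6]
After op 3 (cut(1)): [2 8 3 0 1 5 10 11 4 9 6 7]
After op 4 (out_shuffle): [2 10 8 11 3 4 0 9 1 6 5 7]
Card 9 is at position 7.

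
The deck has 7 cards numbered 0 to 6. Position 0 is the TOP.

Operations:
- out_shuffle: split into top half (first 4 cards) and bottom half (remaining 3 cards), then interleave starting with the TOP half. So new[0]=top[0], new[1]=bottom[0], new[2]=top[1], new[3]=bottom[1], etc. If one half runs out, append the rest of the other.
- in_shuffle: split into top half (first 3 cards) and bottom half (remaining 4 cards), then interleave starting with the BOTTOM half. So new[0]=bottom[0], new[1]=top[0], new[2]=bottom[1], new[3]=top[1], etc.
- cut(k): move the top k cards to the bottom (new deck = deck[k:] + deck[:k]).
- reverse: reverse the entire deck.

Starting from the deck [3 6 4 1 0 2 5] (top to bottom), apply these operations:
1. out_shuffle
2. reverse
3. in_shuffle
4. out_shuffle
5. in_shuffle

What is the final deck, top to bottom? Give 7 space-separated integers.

After op 1 (out_shuffle): [3 0 6 2 4 5 1]
After op 2 (reverse): [1 5 4 2 6 0 3]
After op 3 (in_shuffle): [2 1 6 5 0 4 3]
After op 4 (out_shuffle): [2 0 1 4 6 3 5]
After op 5 (in_shuffle): [4 2 6 0 3 1 5]

Answer: 4 2 6 0 3 1 5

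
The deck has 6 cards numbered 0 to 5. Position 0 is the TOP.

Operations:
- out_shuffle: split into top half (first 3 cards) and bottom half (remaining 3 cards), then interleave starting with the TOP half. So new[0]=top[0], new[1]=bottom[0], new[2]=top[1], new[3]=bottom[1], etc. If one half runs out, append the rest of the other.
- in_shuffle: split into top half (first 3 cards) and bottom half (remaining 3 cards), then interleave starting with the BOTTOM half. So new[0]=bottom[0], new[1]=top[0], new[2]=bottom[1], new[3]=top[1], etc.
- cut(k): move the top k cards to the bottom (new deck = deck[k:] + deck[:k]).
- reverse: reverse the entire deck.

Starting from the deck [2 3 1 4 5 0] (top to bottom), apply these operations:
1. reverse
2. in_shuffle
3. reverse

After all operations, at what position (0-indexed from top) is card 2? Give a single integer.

After op 1 (reverse): [0 5 4 1 3 2]
After op 2 (in_shuffle): [1 0 3 5 2 4]
After op 3 (reverse): [4 2 5 3 0 1]
Card 2 is at position 1.

Answer: 1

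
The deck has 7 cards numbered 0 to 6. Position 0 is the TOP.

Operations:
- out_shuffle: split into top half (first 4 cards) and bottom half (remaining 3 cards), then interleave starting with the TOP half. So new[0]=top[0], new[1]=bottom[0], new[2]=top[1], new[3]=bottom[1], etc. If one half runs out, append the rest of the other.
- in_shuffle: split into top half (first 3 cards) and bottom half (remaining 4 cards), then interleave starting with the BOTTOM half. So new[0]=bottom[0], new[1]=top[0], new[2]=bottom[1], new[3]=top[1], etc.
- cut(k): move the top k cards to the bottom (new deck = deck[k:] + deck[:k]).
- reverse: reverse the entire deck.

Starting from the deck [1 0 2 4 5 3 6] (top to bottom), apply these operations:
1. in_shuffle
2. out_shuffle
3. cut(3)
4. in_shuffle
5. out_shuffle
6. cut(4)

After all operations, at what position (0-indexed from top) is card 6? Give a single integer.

Answer: 6

Derivation:
After op 1 (in_shuffle): [4 1 5 0 3 2 6]
After op 2 (out_shuffle): [4 3 1 2 5 6 0]
After op 3 (cut(3)): [2 5 6 0 4 3 1]
After op 4 (in_shuffle): [0 2 4 5 3 6 1]
After op 5 (out_shuffle): [0 3 2 6 4 1 5]
After op 6 (cut(4)): [4 1 5 0 3 2 6]
Card 6 is at position 6.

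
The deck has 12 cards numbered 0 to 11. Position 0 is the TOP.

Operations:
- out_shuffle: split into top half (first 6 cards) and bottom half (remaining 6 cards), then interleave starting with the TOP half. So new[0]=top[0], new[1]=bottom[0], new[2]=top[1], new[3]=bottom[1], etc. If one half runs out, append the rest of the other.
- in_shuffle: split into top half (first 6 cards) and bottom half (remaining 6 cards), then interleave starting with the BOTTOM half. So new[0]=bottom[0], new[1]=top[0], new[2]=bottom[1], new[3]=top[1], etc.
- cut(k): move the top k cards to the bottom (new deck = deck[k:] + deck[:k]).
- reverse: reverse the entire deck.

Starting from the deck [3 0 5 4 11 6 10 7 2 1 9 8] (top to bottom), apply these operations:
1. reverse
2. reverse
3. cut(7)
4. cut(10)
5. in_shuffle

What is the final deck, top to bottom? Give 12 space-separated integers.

After op 1 (reverse): [8 9 1 2 7 10 6 11 4 5 0 3]
After op 2 (reverse): [3 0 5 4 11 6 10 7 2 1 9 8]
After op 3 (cut(7)): [7 2 1 9 8 3 0 5 4 11 6 10]
After op 4 (cut(10)): [6 10 7 2 1 9 8 3 0 5 4 11]
After op 5 (in_shuffle): [8 6 3 10 0 7 5 2 4 1 11 9]

Answer: 8 6 3 10 0 7 5 2 4 1 11 9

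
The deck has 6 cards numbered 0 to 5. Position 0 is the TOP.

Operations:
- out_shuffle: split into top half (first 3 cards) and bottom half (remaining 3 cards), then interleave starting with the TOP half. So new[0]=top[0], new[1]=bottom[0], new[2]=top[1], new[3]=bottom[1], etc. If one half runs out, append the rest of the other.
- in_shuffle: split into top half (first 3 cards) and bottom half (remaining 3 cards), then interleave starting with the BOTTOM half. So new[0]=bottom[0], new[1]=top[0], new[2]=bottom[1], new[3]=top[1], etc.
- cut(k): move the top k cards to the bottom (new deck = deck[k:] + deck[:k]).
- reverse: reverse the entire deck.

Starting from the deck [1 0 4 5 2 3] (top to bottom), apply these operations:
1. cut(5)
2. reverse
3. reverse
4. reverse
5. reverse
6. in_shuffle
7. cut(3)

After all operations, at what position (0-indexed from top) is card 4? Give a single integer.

Answer: 3

Derivation:
After op 1 (cut(5)): [3 1 0 4 5 2]
After op 2 (reverse): [2 5 4 0 1 3]
After op 3 (reverse): [3 1 0 4 5 2]
After op 4 (reverse): [2 5 4 0 1 3]
After op 5 (reverse): [3 1 0 4 5 2]
After op 6 (in_shuffle): [4 3 5 1 2 0]
After op 7 (cut(3)): [1 2 0 4 3 5]
Card 4 is at position 3.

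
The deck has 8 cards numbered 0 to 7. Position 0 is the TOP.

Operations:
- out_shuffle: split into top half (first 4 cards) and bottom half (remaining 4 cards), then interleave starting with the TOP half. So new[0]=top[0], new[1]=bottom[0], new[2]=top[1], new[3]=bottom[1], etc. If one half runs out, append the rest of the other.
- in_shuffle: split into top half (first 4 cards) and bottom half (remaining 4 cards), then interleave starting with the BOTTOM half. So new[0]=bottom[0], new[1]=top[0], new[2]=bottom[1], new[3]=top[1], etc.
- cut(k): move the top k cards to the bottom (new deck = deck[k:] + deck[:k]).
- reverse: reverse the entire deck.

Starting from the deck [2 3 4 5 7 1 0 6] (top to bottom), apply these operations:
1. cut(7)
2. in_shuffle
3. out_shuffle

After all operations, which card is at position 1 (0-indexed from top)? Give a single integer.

After op 1 (cut(7)): [6 2 3 4 5 7 1 0]
After op 2 (in_shuffle): [5 6 7 2 1 3 0 4]
After op 3 (out_shuffle): [5 1 6 3 7 0 2 4]
Position 1: card 1.

Answer: 1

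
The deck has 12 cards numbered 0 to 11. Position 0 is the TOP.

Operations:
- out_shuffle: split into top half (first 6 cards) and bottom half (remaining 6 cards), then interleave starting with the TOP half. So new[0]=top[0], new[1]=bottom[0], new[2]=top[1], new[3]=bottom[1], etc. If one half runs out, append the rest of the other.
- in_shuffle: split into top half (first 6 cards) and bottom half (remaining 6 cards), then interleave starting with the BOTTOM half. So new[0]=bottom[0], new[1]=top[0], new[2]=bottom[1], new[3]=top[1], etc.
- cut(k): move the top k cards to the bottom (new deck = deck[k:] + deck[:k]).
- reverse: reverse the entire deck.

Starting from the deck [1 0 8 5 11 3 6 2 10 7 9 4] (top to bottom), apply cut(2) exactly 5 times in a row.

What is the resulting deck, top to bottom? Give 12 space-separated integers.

After op 1 (cut(2)): [8 5 11 3 6 2 10 7 9 4 1 0]
After op 2 (cut(2)): [11 3 6 2 10 7 9 4 1 0 8 5]
After op 3 (cut(2)): [6 2 10 7 9 4 1 0 8 5 11 3]
After op 4 (cut(2)): [10 7 9 4 1 0 8 5 11 3 6 2]
After op 5 (cut(2)): [9 4 1 0 8 5 11 3 6 2 10 7]

Answer: 9 4 1 0 8 5 11 3 6 2 10 7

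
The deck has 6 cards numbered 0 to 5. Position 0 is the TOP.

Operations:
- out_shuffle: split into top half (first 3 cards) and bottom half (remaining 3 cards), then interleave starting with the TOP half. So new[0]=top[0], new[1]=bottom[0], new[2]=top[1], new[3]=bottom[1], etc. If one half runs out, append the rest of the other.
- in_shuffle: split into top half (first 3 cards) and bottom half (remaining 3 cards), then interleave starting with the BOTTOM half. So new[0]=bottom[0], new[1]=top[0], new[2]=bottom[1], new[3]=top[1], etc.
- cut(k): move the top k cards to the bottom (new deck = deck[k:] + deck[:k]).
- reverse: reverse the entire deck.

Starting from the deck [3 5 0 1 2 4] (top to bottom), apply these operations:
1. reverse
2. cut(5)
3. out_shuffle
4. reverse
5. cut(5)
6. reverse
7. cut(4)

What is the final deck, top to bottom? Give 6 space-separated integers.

Answer: 5 3 1 4 0 2

Derivation:
After op 1 (reverse): [4 2 1 0 5 3]
After op 2 (cut(5)): [3 4 2 1 0 5]
After op 3 (out_shuffle): [3 1 4 0 2 5]
After op 4 (reverse): [5 2 0 4 1 3]
After op 5 (cut(5)): [3 5 2 0 4 1]
After op 6 (reverse): [1 4 0 2 5 3]
After op 7 (cut(4)): [5 3 1 4 0 2]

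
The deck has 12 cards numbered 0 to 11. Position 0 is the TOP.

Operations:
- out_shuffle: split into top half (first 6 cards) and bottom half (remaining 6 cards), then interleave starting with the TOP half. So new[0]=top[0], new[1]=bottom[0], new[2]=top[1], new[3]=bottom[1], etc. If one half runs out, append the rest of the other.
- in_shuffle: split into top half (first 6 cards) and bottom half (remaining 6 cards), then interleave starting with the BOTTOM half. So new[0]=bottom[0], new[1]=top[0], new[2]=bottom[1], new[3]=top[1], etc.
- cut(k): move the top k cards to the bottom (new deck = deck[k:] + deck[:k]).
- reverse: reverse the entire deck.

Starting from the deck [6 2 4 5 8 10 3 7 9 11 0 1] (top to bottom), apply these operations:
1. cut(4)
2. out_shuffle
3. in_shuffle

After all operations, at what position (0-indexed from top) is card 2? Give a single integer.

After op 1 (cut(4)): [8 10 3 7 9 11 0 1 6 2 4 5]
After op 2 (out_shuffle): [8 0 10 1 3 6 7 2 9 4 11 5]
After op 3 (in_shuffle): [7 8 2 0 9 10 4 1 11 3 5 6]
Card 2 is at position 2.

Answer: 2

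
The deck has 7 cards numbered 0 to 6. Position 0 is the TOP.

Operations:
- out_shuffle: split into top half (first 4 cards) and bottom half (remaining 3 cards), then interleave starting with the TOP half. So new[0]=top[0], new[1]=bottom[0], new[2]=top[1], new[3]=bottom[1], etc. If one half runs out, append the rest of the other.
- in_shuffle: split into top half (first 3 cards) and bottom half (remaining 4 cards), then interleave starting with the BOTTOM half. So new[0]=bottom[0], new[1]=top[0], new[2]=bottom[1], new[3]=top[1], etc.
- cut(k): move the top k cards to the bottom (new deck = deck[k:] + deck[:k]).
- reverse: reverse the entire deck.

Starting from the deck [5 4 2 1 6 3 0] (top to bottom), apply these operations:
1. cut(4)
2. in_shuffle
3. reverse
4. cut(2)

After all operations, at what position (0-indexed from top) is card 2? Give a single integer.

Answer: 0

Derivation:
After op 1 (cut(4)): [6 3 0 5 4 2 1]
After op 2 (in_shuffle): [5 6 4 3 2 0 1]
After op 3 (reverse): [1 0 2 3 4 6 5]
After op 4 (cut(2)): [2 3 4 6 5 1 0]
Card 2 is at position 0.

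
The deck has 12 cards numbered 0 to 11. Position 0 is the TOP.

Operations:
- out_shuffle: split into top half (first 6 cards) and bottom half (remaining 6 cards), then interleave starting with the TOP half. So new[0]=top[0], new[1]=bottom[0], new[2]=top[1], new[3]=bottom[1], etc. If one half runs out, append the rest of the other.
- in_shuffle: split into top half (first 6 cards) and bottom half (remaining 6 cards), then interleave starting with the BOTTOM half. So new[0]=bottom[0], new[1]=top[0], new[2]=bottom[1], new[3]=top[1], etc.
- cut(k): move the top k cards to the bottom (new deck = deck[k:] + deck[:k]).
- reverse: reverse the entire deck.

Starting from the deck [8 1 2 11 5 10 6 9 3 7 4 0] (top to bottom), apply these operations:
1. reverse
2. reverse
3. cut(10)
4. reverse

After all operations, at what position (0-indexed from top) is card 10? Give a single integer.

After op 1 (reverse): [0 4 7 3 9 6 10 5 11 2 1 8]
After op 2 (reverse): [8 1 2 11 5 10 6 9 3 7 4 0]
After op 3 (cut(10)): [4 0 8 1 2 11 5 10 6 9 3 7]
After op 4 (reverse): [7 3 9 6 10 5 11 2 1 8 0 4]
Card 10 is at position 4.

Answer: 4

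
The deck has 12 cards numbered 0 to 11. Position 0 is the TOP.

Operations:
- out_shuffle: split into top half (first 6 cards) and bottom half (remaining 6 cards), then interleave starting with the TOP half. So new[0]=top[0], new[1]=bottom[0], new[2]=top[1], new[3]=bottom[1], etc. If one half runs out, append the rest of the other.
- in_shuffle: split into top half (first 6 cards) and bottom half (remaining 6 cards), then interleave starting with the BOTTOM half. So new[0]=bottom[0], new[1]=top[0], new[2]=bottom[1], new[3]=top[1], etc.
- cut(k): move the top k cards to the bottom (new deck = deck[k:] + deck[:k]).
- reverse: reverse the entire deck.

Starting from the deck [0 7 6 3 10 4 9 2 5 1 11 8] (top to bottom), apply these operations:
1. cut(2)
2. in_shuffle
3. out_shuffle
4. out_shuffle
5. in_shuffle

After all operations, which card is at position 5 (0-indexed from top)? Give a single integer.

After op 1 (cut(2)): [6 3 10 4 9 2 5 1 11 8 0 7]
After op 2 (in_shuffle): [5 6 1 3 11 10 8 4 0 9 7 2]
After op 3 (out_shuffle): [5 8 6 4 1 0 3 9 11 7 10 2]
After op 4 (out_shuffle): [5 3 8 9 6 11 4 7 1 10 0 2]
After op 5 (in_shuffle): [4 5 7 3 1 8 10 9 0 6 2 11]
Position 5: card 8.

Answer: 8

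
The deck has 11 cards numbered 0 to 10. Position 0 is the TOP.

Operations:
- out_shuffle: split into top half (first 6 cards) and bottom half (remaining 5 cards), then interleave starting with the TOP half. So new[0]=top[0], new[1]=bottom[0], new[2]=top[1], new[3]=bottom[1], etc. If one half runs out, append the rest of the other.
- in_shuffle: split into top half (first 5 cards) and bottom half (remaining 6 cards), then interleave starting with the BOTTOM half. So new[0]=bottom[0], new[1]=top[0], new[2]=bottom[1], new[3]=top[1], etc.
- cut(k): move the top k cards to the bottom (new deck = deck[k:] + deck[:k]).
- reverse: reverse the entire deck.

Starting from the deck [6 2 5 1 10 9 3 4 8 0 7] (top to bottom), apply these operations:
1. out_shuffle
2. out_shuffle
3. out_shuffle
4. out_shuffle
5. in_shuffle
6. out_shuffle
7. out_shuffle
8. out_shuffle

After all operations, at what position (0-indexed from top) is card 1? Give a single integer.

After op 1 (out_shuffle): [6 3 2 4 5 8 1 0 10 7 9]
After op 2 (out_shuffle): [6 1 3 0 2 10 4 7 5 9 8]
After op 3 (out_shuffle): [6 4 1 7 3 5 0 9 2 8 10]
After op 4 (out_shuffle): [6 0 4 9 1 2 7 8 3 10 5]
After op 5 (in_shuffle): [2 6 7 0 8 4 3 9 10 1 5]
After op 6 (out_shuffle): [2 3 6 9 7 10 0 1 8 5 4]
After op 7 (out_shuffle): [2 0 3 1 6 8 9 5 7 4 10]
After op 8 (out_shuffle): [2 9 0 5 3 7 1 4 6 10 8]
Card 1 is at position 6.

Answer: 6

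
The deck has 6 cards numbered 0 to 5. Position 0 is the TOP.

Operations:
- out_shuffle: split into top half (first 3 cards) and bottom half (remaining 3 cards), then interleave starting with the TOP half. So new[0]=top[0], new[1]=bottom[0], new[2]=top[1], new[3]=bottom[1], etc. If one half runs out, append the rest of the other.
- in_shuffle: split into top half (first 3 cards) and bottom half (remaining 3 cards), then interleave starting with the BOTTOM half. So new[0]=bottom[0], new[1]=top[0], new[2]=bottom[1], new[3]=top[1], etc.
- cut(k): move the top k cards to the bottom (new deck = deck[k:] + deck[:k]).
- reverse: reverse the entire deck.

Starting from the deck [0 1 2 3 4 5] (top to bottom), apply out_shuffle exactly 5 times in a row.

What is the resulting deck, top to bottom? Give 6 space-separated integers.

After op 1 (out_shuffle): [0 3 1 4 2 5]
After op 2 (out_shuffle): [0 4 3 2 1 5]
After op 3 (out_shuffle): [0 2 4 1 3 5]
After op 4 (out_shuffle): [0 1 2 3 4 5]
After op 5 (out_shuffle): [0 3 1 4 2 5]

Answer: 0 3 1 4 2 5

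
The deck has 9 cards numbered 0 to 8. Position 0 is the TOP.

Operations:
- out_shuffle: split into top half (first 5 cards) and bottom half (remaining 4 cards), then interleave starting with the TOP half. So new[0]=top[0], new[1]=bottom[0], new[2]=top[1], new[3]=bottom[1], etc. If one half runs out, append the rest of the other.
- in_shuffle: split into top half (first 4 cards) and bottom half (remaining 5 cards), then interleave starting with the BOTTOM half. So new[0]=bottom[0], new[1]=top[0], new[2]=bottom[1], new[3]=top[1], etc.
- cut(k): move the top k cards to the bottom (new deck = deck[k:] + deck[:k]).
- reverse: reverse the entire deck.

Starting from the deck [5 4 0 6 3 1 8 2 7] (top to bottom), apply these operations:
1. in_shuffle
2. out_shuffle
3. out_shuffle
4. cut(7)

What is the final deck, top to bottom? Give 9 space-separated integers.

Answer: 8 1 3 6 0 4 5 7 2

Derivation:
After op 1 (in_shuffle): [3 5 1 4 8 0 2 6 7]
After op 2 (out_shuffle): [3 0 5 2 1 6 4 7 8]
After op 3 (out_shuffle): [3 6 0 4 5 7 2 8 1]
After op 4 (cut(7)): [8 1 3 6 0 4 5 7 2]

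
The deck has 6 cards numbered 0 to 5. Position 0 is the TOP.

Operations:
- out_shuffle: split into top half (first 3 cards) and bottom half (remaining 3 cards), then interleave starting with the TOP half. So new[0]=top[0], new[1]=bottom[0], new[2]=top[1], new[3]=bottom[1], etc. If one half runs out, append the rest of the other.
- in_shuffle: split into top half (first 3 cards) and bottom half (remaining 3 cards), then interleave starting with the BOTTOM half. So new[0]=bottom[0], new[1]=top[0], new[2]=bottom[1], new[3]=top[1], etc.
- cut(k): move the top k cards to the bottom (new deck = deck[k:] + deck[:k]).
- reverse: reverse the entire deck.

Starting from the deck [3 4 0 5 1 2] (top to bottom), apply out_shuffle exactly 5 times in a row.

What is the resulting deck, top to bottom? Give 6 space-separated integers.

After op 1 (out_shuffle): [3 5 4 1 0 2]
After op 2 (out_shuffle): [3 1 5 0 4 2]
After op 3 (out_shuffle): [3 0 1 4 5 2]
After op 4 (out_shuffle): [3 4 0 5 1 2]
After op 5 (out_shuffle): [3 5 4 1 0 2]

Answer: 3 5 4 1 0 2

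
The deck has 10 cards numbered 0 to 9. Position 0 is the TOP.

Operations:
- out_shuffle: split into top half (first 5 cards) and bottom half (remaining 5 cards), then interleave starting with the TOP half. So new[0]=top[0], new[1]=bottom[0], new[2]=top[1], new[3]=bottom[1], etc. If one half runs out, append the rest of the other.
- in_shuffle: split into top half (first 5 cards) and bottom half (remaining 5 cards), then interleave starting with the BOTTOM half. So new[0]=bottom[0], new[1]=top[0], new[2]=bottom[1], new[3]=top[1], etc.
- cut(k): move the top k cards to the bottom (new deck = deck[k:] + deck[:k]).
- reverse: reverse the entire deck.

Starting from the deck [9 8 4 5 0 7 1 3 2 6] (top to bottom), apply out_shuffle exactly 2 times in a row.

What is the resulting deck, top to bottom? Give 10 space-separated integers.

After op 1 (out_shuffle): [9 7 8 1 4 3 5 2 0 6]
After op 2 (out_shuffle): [9 3 7 5 8 2 1 0 4 6]

Answer: 9 3 7 5 8 2 1 0 4 6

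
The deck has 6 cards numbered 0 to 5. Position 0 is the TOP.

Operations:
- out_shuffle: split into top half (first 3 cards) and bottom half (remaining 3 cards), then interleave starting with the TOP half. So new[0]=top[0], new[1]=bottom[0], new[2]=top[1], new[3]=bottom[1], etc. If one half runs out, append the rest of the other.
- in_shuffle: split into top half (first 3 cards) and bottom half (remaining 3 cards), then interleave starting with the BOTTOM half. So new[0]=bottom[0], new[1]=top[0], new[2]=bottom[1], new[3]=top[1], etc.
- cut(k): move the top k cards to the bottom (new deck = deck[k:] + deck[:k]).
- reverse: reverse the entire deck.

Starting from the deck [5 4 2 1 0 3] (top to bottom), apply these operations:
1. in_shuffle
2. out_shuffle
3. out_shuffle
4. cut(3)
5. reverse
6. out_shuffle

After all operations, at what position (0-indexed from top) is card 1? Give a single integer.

After op 1 (in_shuffle): [1 5 0 4 3 2]
After op 2 (out_shuffle): [1 4 5 3 0 2]
After op 3 (out_shuffle): [1 3 4 0 5 2]
After op 4 (cut(3)): [0 5 2 1 3 4]
After op 5 (reverse): [4 3 1 2 5 0]
After op 6 (out_shuffle): [4 2 3 5 1 0]
Card 1 is at position 4.

Answer: 4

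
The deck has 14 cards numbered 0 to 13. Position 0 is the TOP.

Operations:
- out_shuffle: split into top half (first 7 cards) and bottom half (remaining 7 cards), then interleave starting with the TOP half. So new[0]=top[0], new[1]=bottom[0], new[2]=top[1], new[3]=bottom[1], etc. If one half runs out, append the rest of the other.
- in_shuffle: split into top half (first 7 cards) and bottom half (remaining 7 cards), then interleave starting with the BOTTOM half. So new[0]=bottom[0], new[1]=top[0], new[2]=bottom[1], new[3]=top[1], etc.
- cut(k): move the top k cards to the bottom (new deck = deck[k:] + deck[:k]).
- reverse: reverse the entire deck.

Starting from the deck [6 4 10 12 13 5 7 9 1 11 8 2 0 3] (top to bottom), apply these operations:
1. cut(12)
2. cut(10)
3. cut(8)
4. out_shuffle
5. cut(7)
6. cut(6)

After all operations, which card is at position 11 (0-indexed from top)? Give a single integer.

After op 1 (cut(12)): [0 3 6 4 10 12 13 5 7 9 1 11 8 2]
After op 2 (cut(10)): [1 11 8 2 0 3 6 4 10 12 13 5 7 9]
After op 3 (cut(8)): [10 12 13 5 7 9 1 11 8 2 0 3 6 4]
After op 4 (out_shuffle): [10 11 12 8 13 2 5 0 7 3 9 6 1 4]
After op 5 (cut(7)): [0 7 3 9 6 1 4 10 11 12 8 13 2 5]
After op 6 (cut(6)): [4 10 11 12 8 13 2 5 0 7 3 9 6 1]
Position 11: card 9.

Answer: 9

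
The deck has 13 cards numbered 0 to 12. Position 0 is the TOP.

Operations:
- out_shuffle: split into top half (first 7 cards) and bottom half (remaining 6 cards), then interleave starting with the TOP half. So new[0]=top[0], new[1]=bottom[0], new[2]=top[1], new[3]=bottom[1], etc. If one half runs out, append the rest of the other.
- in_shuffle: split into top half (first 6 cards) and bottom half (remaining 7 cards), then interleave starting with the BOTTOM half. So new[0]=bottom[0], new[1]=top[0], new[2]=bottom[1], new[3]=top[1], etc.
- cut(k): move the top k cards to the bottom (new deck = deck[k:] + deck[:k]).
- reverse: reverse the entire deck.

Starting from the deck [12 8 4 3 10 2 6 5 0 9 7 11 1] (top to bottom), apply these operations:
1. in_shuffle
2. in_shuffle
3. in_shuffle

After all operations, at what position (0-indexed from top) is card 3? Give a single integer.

After op 1 (in_shuffle): [6 12 5 8 0 4 9 3 7 10 11 2 1]
After op 2 (in_shuffle): [9 6 3 12 7 5 10 8 11 0 2 4 1]
After op 3 (in_shuffle): [10 9 8 6 11 3 0 12 2 7 4 5 1]
Card 3 is at position 5.

Answer: 5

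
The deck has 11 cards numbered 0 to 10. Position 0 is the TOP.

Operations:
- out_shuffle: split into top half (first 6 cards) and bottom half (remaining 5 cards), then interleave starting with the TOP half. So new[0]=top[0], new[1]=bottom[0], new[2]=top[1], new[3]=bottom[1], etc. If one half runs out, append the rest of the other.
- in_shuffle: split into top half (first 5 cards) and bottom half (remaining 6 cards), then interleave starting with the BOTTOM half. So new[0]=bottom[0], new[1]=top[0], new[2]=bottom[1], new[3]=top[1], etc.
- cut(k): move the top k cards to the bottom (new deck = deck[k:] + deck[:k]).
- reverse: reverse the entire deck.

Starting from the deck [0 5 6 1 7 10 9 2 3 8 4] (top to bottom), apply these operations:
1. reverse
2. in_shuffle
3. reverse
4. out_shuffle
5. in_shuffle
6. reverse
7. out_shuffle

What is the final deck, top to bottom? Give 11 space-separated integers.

After op 1 (reverse): [4 8 3 2 9 10 7 1 6 5 0]
After op 2 (in_shuffle): [10 4 7 8 1 3 6 2 5 9 0]
After op 3 (reverse): [0 9 5 2 6 3 1 8 7 4 10]
After op 4 (out_shuffle): [0 1 9 8 5 7 2 4 6 10 3]
After op 5 (in_shuffle): [7 0 2 1 4 9 6 8 10 5 3]
After op 6 (reverse): [3 5 10 8 6 9 4 1 2 0 7]
After op 7 (out_shuffle): [3 4 5 1 10 2 8 0 6 7 9]

Answer: 3 4 5 1 10 2 8 0 6 7 9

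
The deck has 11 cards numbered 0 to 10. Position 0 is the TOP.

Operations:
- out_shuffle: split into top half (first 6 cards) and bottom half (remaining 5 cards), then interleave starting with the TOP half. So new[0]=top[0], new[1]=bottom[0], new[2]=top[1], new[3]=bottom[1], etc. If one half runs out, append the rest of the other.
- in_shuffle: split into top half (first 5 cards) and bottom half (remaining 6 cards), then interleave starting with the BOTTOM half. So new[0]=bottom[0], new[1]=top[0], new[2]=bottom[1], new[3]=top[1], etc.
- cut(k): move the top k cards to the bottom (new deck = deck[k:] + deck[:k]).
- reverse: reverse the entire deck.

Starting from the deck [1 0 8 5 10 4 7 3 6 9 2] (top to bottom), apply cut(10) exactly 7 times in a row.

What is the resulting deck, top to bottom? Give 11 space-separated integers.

Answer: 10 4 7 3 6 9 2 1 0 8 5

Derivation:
After op 1 (cut(10)): [2 1 0 8 5 10 4 7 3 6 9]
After op 2 (cut(10)): [9 2 1 0 8 5 10 4 7 3 6]
After op 3 (cut(10)): [6 9 2 1 0 8 5 10 4 7 3]
After op 4 (cut(10)): [3 6 9 2 1 0 8 5 10 4 7]
After op 5 (cut(10)): [7 3 6 9 2 1 0 8 5 10 4]
After op 6 (cut(10)): [4 7 3 6 9 2 1 0 8 5 10]
After op 7 (cut(10)): [10 4 7 3 6 9 2 1 0 8 5]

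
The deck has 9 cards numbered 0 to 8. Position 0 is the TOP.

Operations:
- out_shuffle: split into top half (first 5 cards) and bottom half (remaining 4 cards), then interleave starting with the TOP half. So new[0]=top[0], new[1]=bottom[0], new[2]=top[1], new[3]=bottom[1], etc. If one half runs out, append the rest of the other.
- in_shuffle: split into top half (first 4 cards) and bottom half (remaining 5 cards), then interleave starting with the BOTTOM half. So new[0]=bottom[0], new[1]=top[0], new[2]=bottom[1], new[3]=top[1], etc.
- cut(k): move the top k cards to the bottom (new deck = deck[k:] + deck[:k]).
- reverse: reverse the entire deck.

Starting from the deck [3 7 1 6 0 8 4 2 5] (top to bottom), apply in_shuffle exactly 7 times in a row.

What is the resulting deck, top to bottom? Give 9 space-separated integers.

After op 1 (in_shuffle): [0 3 8 7 4 1 2 6 5]
After op 2 (in_shuffle): [4 0 1 3 2 8 6 7 5]
After op 3 (in_shuffle): [2 4 8 0 6 1 7 3 5]
After op 4 (in_shuffle): [6 2 1 4 7 8 3 0 5]
After op 5 (in_shuffle): [7 6 8 2 3 1 0 4 5]
After op 6 (in_shuffle): [3 7 1 6 0 8 4 2 5]
After op 7 (in_shuffle): [0 3 8 7 4 1 2 6 5]

Answer: 0 3 8 7 4 1 2 6 5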